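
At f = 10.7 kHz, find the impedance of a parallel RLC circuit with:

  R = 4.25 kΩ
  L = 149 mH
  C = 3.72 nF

Step 1 — Angular frequency: ω = 2π·f = 2π·1.07e+04 = 6.723e+04 rad/s.
Step 2 — Component impedances:
  R: Z = R = 4250 Ω
  L: Z = jωL = j·6.723e+04·0.149 = 0 + j1.002e+04 Ω
  C: Z = 1/(jωC) = -j/(ω·C) = 0 - j3998 Ω
Step 3 — Parallel combination: 1/Z_total = 1/R + 1/L + 1/C; Z_total = 3019 - j1928 Ω = 3582∠-32.6° Ω.

Z = 3019 - j1928 Ω = 3582∠-32.6° Ω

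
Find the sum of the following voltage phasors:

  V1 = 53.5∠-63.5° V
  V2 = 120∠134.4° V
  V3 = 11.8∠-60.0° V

Step 1 — Convert each phasor to rectangular form:
  V1 = 53.5·(cos(-63.5°) + j·sin(-63.5°)) = 23.87 - j47.88 V
  V2 = 120·(cos(134.4°) + j·sin(134.4°)) = -83.96 + j85.74 V
  V3 = 11.8·(cos(-60.0°) + j·sin(-60.0°)) = 5.9 - j10.22 V
Step 2 — Sum components: V_total = -54.19 + j27.64 V.
Step 3 — Convert to polar: |V_total| = 60.83 V, ∠V_total = 153.0°.

V_total = 60.83∠153.0° V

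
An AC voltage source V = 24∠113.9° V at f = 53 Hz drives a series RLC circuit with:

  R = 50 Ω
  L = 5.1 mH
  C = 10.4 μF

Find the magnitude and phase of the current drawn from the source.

Step 1 — Angular frequency: ω = 2π·f = 2π·53 = 333 rad/s.
Step 2 — Component impedances:
  R: Z = R = 50 Ω
  L: Z = jωL = j·333·0.0051 = 0 + j1.698 Ω
  C: Z = 1/(jωC) = -j/(ω·C) = 0 - j288.7 Ω
Step 3 — Series combination: Z_total = R + L + C = 50 - j287 Ω = 291.4∠-80.1° Ω.
Step 4 — Source phasor: V = 24∠113.9° V = -9.723 + j21.94 V.
Step 5 — Ohm's law: I = V / Z_total = (-9.723 + j21.94) / (50 - j287) = -0.07992 - j0.01995 A.
Step 6 — Convert to polar: |I| = 0.08237 A, ∠I = -166.0°.

I = 0.08237∠-166.0° A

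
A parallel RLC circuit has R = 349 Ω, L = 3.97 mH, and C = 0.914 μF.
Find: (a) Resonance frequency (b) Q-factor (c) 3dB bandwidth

Step 1 — Resonance: ω₀ = 1/√(LC) = 1/√(0.00397·9.14e-07) = 1.66e+04 rad/s.
Step 2 — f₀ = ω₀/(2π) = 2642 Hz.
Step 3 — Parallel Q: Q = R/(ω₀L) = 349/(1.66e+04·0.00397) = 5.295.
Step 4 — Bandwidth: Δω = ω₀/Q = 3135 rad/s; BW = Δω/(2π) = 498.9 Hz.

(a) f₀ = 2642 Hz  (b) Q = 5.295  (c) BW = 498.9 Hz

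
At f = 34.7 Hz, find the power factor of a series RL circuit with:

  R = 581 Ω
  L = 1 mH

Step 1 — Angular frequency: ω = 2π·f = 2π·34.7 = 218 rad/s.
Step 2 — Component impedances:
  R: Z = R = 581 Ω
  L: Z = jωL = j·218·0.001 = 0 + j0.218 Ω
Step 3 — Series combination: Z_total = R + L = 581 + j0.218 Ω = 581∠0.0° Ω.
Step 4 — Power factor: PF = cos(φ) = Re(Z)/|Z| = 581/581 = 1.
Step 5 — Type: Im(Z) = 0.218 ⇒ lagging (phase φ = 0.0°).

PF = 1 (lagging, φ = 0.0°)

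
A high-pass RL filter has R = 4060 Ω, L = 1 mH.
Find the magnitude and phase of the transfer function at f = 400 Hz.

Step 1 — Angular frequency: ω = 2π·400 = 2513 rad/s.
Step 2 — Transfer function: H(jω) = jωL/(R + jωL).
Step 3 — Numerator jωL = j·2.513; denominator R + jωL = 4060 + j2.513.
Step 4 — H = 3.832e-07 + j0.000619.
Step 5 — Magnitude: |H| = 0.000619 (-64.2 dB); phase: φ = 90.0°.

|H| = 0.000619 (-64.2 dB), φ = 90.0°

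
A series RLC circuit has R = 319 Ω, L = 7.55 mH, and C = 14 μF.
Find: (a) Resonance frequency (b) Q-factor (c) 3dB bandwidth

Step 1 — Resonance condition Im(Z)=0 gives ω₀ = 1/√(LC).
Step 2 — ω₀ = 1/√(0.00755·1.4e-05) = 3076 rad/s.
Step 3 — f₀ = ω₀/(2π) = 489.5 Hz.
Step 4 — Series Q: Q = ω₀L/R = 3076·0.00755/319 = 0.0728.
Step 5 — 3dB bandwidth: Δω = ω₀/Q = 4.225e+04 rad/s; BW = Δω/(2π) = 6725 Hz.

(a) f₀ = 489.5 Hz  (b) Q = 0.0728  (c) BW = 6725 Hz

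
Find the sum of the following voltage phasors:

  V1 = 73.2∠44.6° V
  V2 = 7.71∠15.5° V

Step 1 — Convert each phasor to rectangular form:
  V1 = 73.2·(cos(44.6°) + j·sin(44.6°)) = 52.12 + j51.4 V
  V2 = 7.71·(cos(15.5°) + j·sin(15.5°)) = 7.43 + j2.06 V
Step 2 — Sum components: V_total = 59.55 + j53.46 V.
Step 3 — Convert to polar: |V_total| = 80.02 V, ∠V_total = 41.9°.

V_total = 80.02∠41.9° V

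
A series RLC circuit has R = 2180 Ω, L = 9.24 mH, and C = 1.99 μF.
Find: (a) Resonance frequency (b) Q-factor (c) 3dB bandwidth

Step 1 — Resonance condition Im(Z)=0 gives ω₀ = 1/√(LC).
Step 2 — ω₀ = 1/√(0.00924·1.99e-06) = 7375 rad/s.
Step 3 — f₀ = ω₀/(2π) = 1174 Hz.
Step 4 — Series Q: Q = ω₀L/R = 7375·0.00924/2180 = 0.03126.
Step 5 — 3dB bandwidth: Δω = ω₀/Q = 2.359e+05 rad/s; BW = Δω/(2π) = 3.755e+04 Hz.

(a) f₀ = 1174 Hz  (b) Q = 0.03126  (c) BW = 3.755e+04 Hz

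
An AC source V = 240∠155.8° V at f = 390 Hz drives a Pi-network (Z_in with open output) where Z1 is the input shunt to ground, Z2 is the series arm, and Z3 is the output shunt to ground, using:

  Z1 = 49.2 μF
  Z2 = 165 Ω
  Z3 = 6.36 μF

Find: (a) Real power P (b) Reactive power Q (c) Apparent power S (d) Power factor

Step 1 — Angular frequency: ω = 2π·f = 2π·390 = 2450 rad/s.
Step 2 — Component impedances:
  Z1: Z = 1/(jωC) = -j/(ω·C) = 0 - j8.295 Ω
  Z2: Z = R = 165 Ω
  Z3: Z = 1/(jωC) = -j/(ω·C) = 0 - j64.17 Ω
Step 3 — With open output, the series arm Z2 and the output shunt Z3 appear in series to ground: Z2 + Z3 = 165 - j64.17 Ω.
Step 4 — Parallel with input shunt Z1: Z_in = Z1 || (Z2 + Z3) = 0.3496 - j8.141 Ω = 8.149∠-87.5° Ω.
Step 5 — Source phasor: V = 240∠155.8° V = -218.9 + j98.38 V.
Step 6 — Current: I = V / Z = -13.21 - j26.32 A = 29.45∠-116.7° A.
Step 7 — Complex power: S = V·I* = 303.2 - j7062 VA.
Step 8 — Real power: P = Re(S) = 303.2 W.
Step 9 — Reactive power: Q = Im(S) = -7062 VAR.
Step 10 — Apparent power: |S| = 7069 VA.
Step 11 — Power factor: PF = P/|S| = 0.0429 (leading).

(a) P = 303.2 W  (b) Q = -7062 VAR  (c) S = 7069 VA  (d) PF = 0.0429 (leading)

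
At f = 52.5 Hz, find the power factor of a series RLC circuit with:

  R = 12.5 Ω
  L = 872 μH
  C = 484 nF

Step 1 — Angular frequency: ω = 2π·f = 2π·52.5 = 329.9 rad/s.
Step 2 — Component impedances:
  R: Z = R = 12.5 Ω
  L: Z = jωL = j·329.9·0.000872 = 0 + j0.2876 Ω
  C: Z = 1/(jωC) = -j/(ω·C) = 0 - j6263 Ω
Step 3 — Series combination: Z_total = R + L + C = 12.5 - j6263 Ω = 6263∠-89.9° Ω.
Step 4 — Power factor: PF = cos(φ) = Re(Z)/|Z| = 12.5/6263 = 0.001996.
Step 5 — Type: Im(Z) = -6263 ⇒ leading (phase φ = -89.9°).

PF = 0.001996 (leading, φ = -89.9°)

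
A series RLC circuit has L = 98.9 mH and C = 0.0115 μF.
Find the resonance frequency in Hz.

Step 1 — Resonance condition Im(Z)=0 gives ω₀ = 1/√(LC).
Step 2 — ω₀ = 1/√(0.0989·1.15e-08) = 2.965e+04 rad/s.
Step 3 — f₀ = ω₀/(2π) = 4719 Hz.

f₀ = 4719 Hz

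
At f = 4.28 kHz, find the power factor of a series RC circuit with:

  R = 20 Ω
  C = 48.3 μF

Step 1 — Angular frequency: ω = 2π·f = 2π·4280 = 2.689e+04 rad/s.
Step 2 — Component impedances:
  R: Z = R = 20 Ω
  C: Z = 1/(jωC) = -j/(ω·C) = 0 - j0.7699 Ω
Step 3 — Series combination: Z_total = R + C = 20 - j0.7699 Ω = 20.01∠-2.2° Ω.
Step 4 — Power factor: PF = cos(φ) = Re(Z)/|Z| = 20/20.015 = 0.9993.
Step 5 — Type: Im(Z) = -0.7699 ⇒ leading (phase φ = -2.2°).

PF = 0.9993 (leading, φ = -2.2°)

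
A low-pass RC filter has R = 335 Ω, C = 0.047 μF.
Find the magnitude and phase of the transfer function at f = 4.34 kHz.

Step 1 — Angular frequency: ω = 2π·4340 = 2.727e+04 rad/s.
Step 2 — Transfer function: H(jω) = 1/(1 + jωRC).
Step 3 — Denominator: 1 + jωRC = 1 + j·2.727e+04·335·4.7e-08 = 1 + j0.4294.
Step 4 — H = 0.8444 - j0.3625.
Step 5 — Magnitude: |H| = 0.9189 (-0.7 dB); phase: φ = -23.2°.

|H| = 0.9189 (-0.7 dB), φ = -23.2°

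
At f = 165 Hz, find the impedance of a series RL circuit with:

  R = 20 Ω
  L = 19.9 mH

Step 1 — Angular frequency: ω = 2π·f = 2π·165 = 1037 rad/s.
Step 2 — Component impedances:
  R: Z = R = 20 Ω
  L: Z = jωL = j·1037·0.0199 = 0 + j20.63 Ω
Step 3 — Series combination: Z_total = R + L = 20 + j20.63 Ω = 28.73∠45.9° Ω.

Z = 20 + j20.63 Ω = 28.73∠45.9° Ω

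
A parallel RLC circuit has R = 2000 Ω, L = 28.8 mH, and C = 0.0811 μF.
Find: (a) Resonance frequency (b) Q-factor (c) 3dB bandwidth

Step 1 — Resonance: ω₀ = 1/√(LC) = 1/√(0.0288·8.11e-08) = 2.069e+04 rad/s.
Step 2 — f₀ = ω₀/(2π) = 3293 Hz.
Step 3 — Parallel Q: Q = R/(ω₀L) = 2000/(2.069e+04·0.0288) = 3.356.
Step 4 — Bandwidth: Δω = ω₀/Q = 6165 rad/s; BW = Δω/(2π) = 981.2 Hz.

(a) f₀ = 3293 Hz  (b) Q = 3.356  (c) BW = 981.2 Hz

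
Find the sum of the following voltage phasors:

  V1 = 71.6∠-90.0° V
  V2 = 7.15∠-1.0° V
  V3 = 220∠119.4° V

Step 1 — Convert each phasor to rectangular form:
  V1 = 71.6·(cos(-90.0°) + j·sin(-90.0°)) = 0 - j71.6 V
  V2 = 7.15·(cos(-1.0°) + j·sin(-1.0°)) = 7.149 - j0.1248 V
  V3 = 220·(cos(119.4°) + j·sin(119.4°)) = -108 + j191.7 V
Step 2 — Sum components: V_total = -100.8 + j119.9 V.
Step 3 — Convert to polar: |V_total| = 156.7 V, ∠V_total = 130.1°.

V_total = 156.7∠130.1° V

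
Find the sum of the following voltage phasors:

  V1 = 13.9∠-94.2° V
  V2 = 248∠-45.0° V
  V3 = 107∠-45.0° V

Step 1 — Convert each phasor to rectangular form:
  V1 = 13.9·(cos(-94.2°) + j·sin(-94.2°)) = -1.018 - j13.86 V
  V2 = 248·(cos(-45.0°) + j·sin(-45.0°)) = 175.4 - j175.4 V
  V3 = 107·(cos(-45.0°) + j·sin(-45.0°)) = 75.66 - j75.66 V
Step 2 — Sum components: V_total = 250 - j264.9 V.
Step 3 — Convert to polar: |V_total| = 364.2 V, ∠V_total = -46.7°.

V_total = 364.2∠-46.7° V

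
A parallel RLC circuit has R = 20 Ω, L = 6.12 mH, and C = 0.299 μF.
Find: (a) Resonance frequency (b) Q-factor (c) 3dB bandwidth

Step 1 — Resonance: ω₀ = 1/√(LC) = 1/√(0.00612·2.99e-07) = 2.338e+04 rad/s.
Step 2 — f₀ = ω₀/(2π) = 3721 Hz.
Step 3 — Parallel Q: Q = R/(ω₀L) = 20/(2.338e+04·0.00612) = 0.1398.
Step 4 — Bandwidth: Δω = ω₀/Q = 1.672e+05 rad/s; BW = Δω/(2π) = 2.661e+04 Hz.

(a) f₀ = 3721 Hz  (b) Q = 0.1398  (c) BW = 2.661e+04 Hz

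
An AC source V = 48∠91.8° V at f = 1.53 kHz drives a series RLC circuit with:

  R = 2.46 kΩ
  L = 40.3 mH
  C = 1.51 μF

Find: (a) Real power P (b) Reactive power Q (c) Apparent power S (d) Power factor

Step 1 — Angular frequency: ω = 2π·f = 2π·1530 = 9613 rad/s.
Step 2 — Component impedances:
  R: Z = R = 2460 Ω
  L: Z = jωL = j·9613·0.0403 = 0 + j387.4 Ω
  C: Z = 1/(jωC) = -j/(ω·C) = 0 - j68.89 Ω
Step 3 — Series combination: Z_total = R + L + C = 2460 + j318.5 Ω = 2481∠7.4° Ω.
Step 4 — Source phasor: V = 48∠91.8° V = -1.508 + j47.98 V.
Step 5 — Current: I = V / Z = 0.001881 + j0.01926 A = 0.01935∠84.4° A.
Step 6 — Complex power: S = V·I* = 0.9211 + j0.1193 VA.
Step 7 — Real power: P = Re(S) = 0.9211 W.
Step 8 — Reactive power: Q = Im(S) = 0.1193 VAR.
Step 9 — Apparent power: |S| = 0.9288 VA.
Step 10 — Power factor: PF = P/|S| = 0.9917 (lagging).

(a) P = 0.9211 W  (b) Q = 0.1193 VAR  (c) S = 0.9288 VA  (d) PF = 0.9917 (lagging)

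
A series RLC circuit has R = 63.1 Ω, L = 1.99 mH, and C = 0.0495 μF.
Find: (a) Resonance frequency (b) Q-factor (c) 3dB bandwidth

Step 1 — Resonance: ω₀ = 1/√(LC) = 1/√(0.00199·4.95e-08) = 1.008e+05 rad/s.
Step 2 — f₀ = ω₀/(2π) = 1.604e+04 Hz.
Step 3 — Series Q: Q = ω₀L/R = 1.008e+05·0.00199/63.1 = 3.178.
Step 4 — Bandwidth: Δω = ω₀/Q = 3.171e+04 rad/s; BW = Δω/(2π) = 5047 Hz.

(a) f₀ = 1.604e+04 Hz  (b) Q = 3.178  (c) BW = 5047 Hz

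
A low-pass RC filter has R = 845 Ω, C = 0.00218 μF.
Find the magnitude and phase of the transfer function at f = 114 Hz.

Step 1 — Angular frequency: ω = 2π·114 = 716.3 rad/s.
Step 2 — Transfer function: H(jω) = 1/(1 + jωRC).
Step 3 — Denominator: 1 + jωRC = 1 + j·716.3·845·2.18e-09 = 1 + j0.001319.
Step 4 — H = 1 - j0.001319.
Step 5 — Magnitude: |H| = 1 (-0.0 dB); phase: φ = -0.1°.

|H| = 1 (-0.0 dB), φ = -0.1°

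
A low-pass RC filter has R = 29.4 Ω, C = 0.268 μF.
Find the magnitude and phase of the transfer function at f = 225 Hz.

Step 1 — Angular frequency: ω = 2π·225 = 1414 rad/s.
Step 2 — Transfer function: H(jω) = 1/(1 + jωRC).
Step 3 — Denominator: 1 + jωRC = 1 + j·1414·29.4·2.68e-07 = 1 + j0.01114.
Step 4 — H = 0.9999 - j0.01114.
Step 5 — Magnitude: |H| = 0.9999 (-0.0 dB); phase: φ = -0.6°.

|H| = 0.9999 (-0.0 dB), φ = -0.6°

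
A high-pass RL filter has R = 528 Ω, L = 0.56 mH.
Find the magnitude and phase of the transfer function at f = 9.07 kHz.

Step 1 — Angular frequency: ω = 2π·9070 = 5.699e+04 rad/s.
Step 2 — Transfer function: H(jω) = jωL/(R + jωL).
Step 3 — Numerator jωL = j·31.91; denominator R + jωL = 528 + j31.91.
Step 4 — H = 0.00364 + j0.06022.
Step 5 — Magnitude: |H| = 0.06033 (-24.4 dB); phase: φ = 86.5°.

|H| = 0.06033 (-24.4 dB), φ = 86.5°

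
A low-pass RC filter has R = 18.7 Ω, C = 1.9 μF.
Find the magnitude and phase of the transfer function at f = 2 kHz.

Step 1 — Angular frequency: ω = 2π·2000 = 1.257e+04 rad/s.
Step 2 — Transfer function: H(jω) = 1/(1 + jωRC).
Step 3 — Denominator: 1 + jωRC = 1 + j·1.257e+04·18.7·1.9e-06 = 1 + j0.4465.
Step 4 — H = 0.8338 - j0.3723.
Step 5 — Magnitude: |H| = 0.9131 (-0.8 dB); phase: φ = -24.1°.

|H| = 0.9131 (-0.8 dB), φ = -24.1°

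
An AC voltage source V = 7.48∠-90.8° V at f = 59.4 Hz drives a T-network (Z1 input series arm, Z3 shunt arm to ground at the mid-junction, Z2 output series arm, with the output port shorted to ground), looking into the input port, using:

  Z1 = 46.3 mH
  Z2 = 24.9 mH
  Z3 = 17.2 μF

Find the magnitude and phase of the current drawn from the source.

Step 1 — Angular frequency: ω = 2π·f = 2π·59.4 = 373.2 rad/s.
Step 2 — Component impedances:
  Z1: Z = jωL = j·373.2·0.0463 = 0 + j17.28 Ω
  Z2: Z = jωL = j·373.2·0.0249 = 0 + j9.293 Ω
  Z3: Z = 1/(jωC) = -j/(ω·C) = 0 - j155.8 Ω
Step 3 — With the output port shorted to ground, the output series arm Z2 runs from the junction to ground; the shunt arm Z3 also runs from the junction to ground. They appear in parallel: Z3 || Z2 = 0 + j9.883 Ω.
Step 4 — Series with input arm Z1: Z_in = Z1 + (Z3 || Z2) = 0 + j27.16 Ω = 27.16∠90.0° Ω.
Step 5 — Source phasor: V = 7.48∠-90.8° V = -0.1044 - j7.479 V.
Step 6 — Ohm's law: I = V / Z_total = (-0.1044 - j7.479) / (0 + j27.16) = -0.2753 + j0.003845 A.
Step 7 — Convert to polar: |I| = 0.2754 A, ∠I = 179.2°.

I = 0.2754∠179.2° A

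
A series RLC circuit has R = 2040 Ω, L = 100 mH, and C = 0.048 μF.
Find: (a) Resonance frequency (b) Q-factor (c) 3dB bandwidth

Step 1 — Resonance condition Im(Z)=0 gives ω₀ = 1/√(LC).
Step 2 — ω₀ = 1/√(0.1·4.8e-08) = 1.443e+04 rad/s.
Step 3 — f₀ = ω₀/(2π) = 2297 Hz.
Step 4 — Series Q: Q = ω₀L/R = 1.443e+04·0.1/2040 = 0.7075.
Step 5 — 3dB bandwidth: Δω = ω₀/Q = 2.04e+04 rad/s; BW = Δω/(2π) = 3247 Hz.

(a) f₀ = 2297 Hz  (b) Q = 0.7075  (c) BW = 3247 Hz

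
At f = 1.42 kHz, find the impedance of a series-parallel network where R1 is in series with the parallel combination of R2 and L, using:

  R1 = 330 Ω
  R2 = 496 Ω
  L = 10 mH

Step 1 — Angular frequency: ω = 2π·f = 2π·1420 = 8922 rad/s.
Step 2 — Component impedances:
  R1: Z = R = 330 Ω
  R2: Z = R = 496 Ω
  L: Z = jωL = j·8922·0.01 = 0 + j89.22 Ω
Step 3 — Parallel branch: R2 || L = 1/(1/R2 + 1/L) = 15.55 + j86.42 Ω.
Step 4 — Series with R1: Z_total = R1 + (R2 || L) = 345.5 + j86.42 Ω = 356.2∠14.0° Ω.

Z = 345.5 + j86.42 Ω = 356.2∠14.0° Ω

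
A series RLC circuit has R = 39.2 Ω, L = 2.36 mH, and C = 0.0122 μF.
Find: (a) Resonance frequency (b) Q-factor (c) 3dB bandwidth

Step 1 — Resonance: ω₀ = 1/√(LC) = 1/√(0.00236·1.22e-08) = 1.864e+05 rad/s.
Step 2 — f₀ = ω₀/(2π) = 2.966e+04 Hz.
Step 3 — Series Q: Q = ω₀L/R = 1.864e+05·0.00236/39.2 = 11.22.
Step 4 — Bandwidth: Δω = ω₀/Q = 1.661e+04 rad/s; BW = Δω/(2π) = 2644 Hz.

(a) f₀ = 2.966e+04 Hz  (b) Q = 11.22  (c) BW = 2644 Hz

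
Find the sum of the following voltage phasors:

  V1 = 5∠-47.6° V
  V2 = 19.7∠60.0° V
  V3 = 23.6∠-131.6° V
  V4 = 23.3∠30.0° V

Step 1 — Convert each phasor to rectangular form:
  V1 = 5·(cos(-47.6°) + j·sin(-47.6°)) = 3.372 - j3.692 V
  V2 = 19.7·(cos(60.0°) + j·sin(60.0°)) = 9.85 + j17.06 V
  V3 = 23.6·(cos(-131.6°) + j·sin(-131.6°)) = -15.67 - j17.65 V
  V4 = 23.3·(cos(30.0°) + j·sin(30.0°)) = 20.18 + j11.65 V
Step 2 — Sum components: V_total = 17.73 + j7.37 V.
Step 3 — Convert to polar: |V_total| = 19.2 V, ∠V_total = 22.6°.

V_total = 19.2∠22.6° V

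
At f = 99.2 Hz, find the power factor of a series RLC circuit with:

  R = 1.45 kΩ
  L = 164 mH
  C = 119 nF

Step 1 — Angular frequency: ω = 2π·f = 2π·99.2 = 623.3 rad/s.
Step 2 — Component impedances:
  R: Z = R = 1450 Ω
  L: Z = jωL = j·623.3·0.164 = 0 + j102.2 Ω
  C: Z = 1/(jωC) = -j/(ω·C) = 0 - j1.348e+04 Ω
Step 3 — Series combination: Z_total = R + L + C = 1450 - j1.338e+04 Ω = 1.346e+04∠-83.8° Ω.
Step 4 — Power factor: PF = cos(φ) = Re(Z)/|Z| = 1450/1.346e+04 = 0.1077.
Step 5 — Type: Im(Z) = -1.338e+04 ⇒ leading (phase φ = -83.8°).

PF = 0.1077 (leading, φ = -83.8°)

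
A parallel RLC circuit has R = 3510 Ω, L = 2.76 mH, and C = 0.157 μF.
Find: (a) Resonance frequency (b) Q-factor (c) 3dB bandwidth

Step 1 — Resonance: ω₀ = 1/√(LC) = 1/√(0.00276·1.57e-07) = 4.804e+04 rad/s.
Step 2 — f₀ = ω₀/(2π) = 7646 Hz.
Step 3 — Parallel Q: Q = R/(ω₀L) = 3510/(4.804e+04·0.00276) = 26.47.
Step 4 — Bandwidth: Δω = ω₀/Q = 1815 rad/s; BW = Δω/(2π) = 288.8 Hz.

(a) f₀ = 7646 Hz  (b) Q = 26.47  (c) BW = 288.8 Hz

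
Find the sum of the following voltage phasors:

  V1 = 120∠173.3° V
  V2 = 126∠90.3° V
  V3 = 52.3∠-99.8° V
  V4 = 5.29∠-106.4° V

Step 1 — Convert each phasor to rectangular form:
  V1 = 120·(cos(173.3°) + j·sin(173.3°)) = -119.2 + j14 V
  V2 = 126·(cos(90.3°) + j·sin(90.3°)) = -0.6597 + j126 V
  V3 = 52.3·(cos(-99.8°) + j·sin(-99.8°)) = -8.902 - j51.54 V
  V4 = 5.29·(cos(-106.4°) + j·sin(-106.4°)) = -1.494 - j5.075 V
Step 2 — Sum components: V_total = -130.2 + j83.39 V.
Step 3 — Convert to polar: |V_total| = 154.6 V, ∠V_total = 147.4°.

V_total = 154.6∠147.4° V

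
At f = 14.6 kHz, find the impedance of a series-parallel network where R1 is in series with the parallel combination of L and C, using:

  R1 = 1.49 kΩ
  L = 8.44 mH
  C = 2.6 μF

Step 1 — Angular frequency: ω = 2π·f = 2π·1.46e+04 = 9.173e+04 rad/s.
Step 2 — Component impedances:
  R1: Z = R = 1490 Ω
  L: Z = jωL = j·9.173e+04·0.00844 = 0 + j774.2 Ω
  C: Z = 1/(jωC) = -j/(ω·C) = 0 - j4.193 Ω
Step 3 — Parallel branch: L || C = 1/(1/L + 1/C) = 0 - j4.216 Ω.
Step 4 — Series with R1: Z_total = R1 + (L || C) = 1490 - j4.216 Ω = 1490∠-0.2° Ω.

Z = 1490 - j4.216 Ω = 1490∠-0.2° Ω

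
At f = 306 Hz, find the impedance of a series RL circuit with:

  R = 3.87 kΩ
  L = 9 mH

Step 1 — Angular frequency: ω = 2π·f = 2π·306 = 1923 rad/s.
Step 2 — Component impedances:
  R: Z = R = 3870 Ω
  L: Z = jωL = j·1923·0.009 = 0 + j17.3 Ω
Step 3 — Series combination: Z_total = R + L = 3870 + j17.3 Ω = 3870∠0.3° Ω.

Z = 3870 + j17.3 Ω = 3870∠0.3° Ω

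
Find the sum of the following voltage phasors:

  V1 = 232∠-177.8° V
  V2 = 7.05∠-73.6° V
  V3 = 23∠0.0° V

Step 1 — Convert each phasor to rectangular form:
  V1 = 232·(cos(-177.8°) + j·sin(-177.8°)) = -231.8 - j8.906 V
  V2 = 7.05·(cos(-73.6°) + j·sin(-73.6°)) = 1.991 - j6.763 V
  V3 = 23·(cos(0.0°) + j·sin(0.0°)) = 23 V
Step 2 — Sum components: V_total = -206.8 - j15.67 V.
Step 3 — Convert to polar: |V_total| = 207.4 V, ∠V_total = -175.7°.

V_total = 207.4∠-175.7° V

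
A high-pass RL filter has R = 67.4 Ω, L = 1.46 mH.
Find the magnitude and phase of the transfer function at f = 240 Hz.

Step 1 — Angular frequency: ω = 2π·240 = 1508 rad/s.
Step 2 — Transfer function: H(jω) = jωL/(R + jωL).
Step 3 — Numerator jωL = j·2.202; denominator R + jωL = 67.4 + j2.202.
Step 4 — H = 0.001066 + j0.03263.
Step 5 — Magnitude: |H| = 0.03265 (-29.7 dB); phase: φ = 88.1°.

|H| = 0.03265 (-29.7 dB), φ = 88.1°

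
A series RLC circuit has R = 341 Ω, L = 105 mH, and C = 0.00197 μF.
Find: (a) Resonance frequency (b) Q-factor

Step 1 — Resonance condition Im(Z)=0 gives ω₀ = 1/√(LC).
Step 2 — ω₀ = 1/√(0.105·1.97e-09) = 6.953e+04 rad/s.
Step 3 — f₀ = ω₀/(2π) = 1.107e+04 Hz.
Step 4 — Series Q: Q = ω₀L/R = 6.953e+04·0.105/341 = 21.41.

(a) f₀ = 1.107e+04 Hz  (b) Q = 21.41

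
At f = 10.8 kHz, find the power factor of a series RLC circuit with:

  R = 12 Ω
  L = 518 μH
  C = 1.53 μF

Step 1 — Angular frequency: ω = 2π·f = 2π·1.08e+04 = 6.786e+04 rad/s.
Step 2 — Component impedances:
  R: Z = R = 12 Ω
  L: Z = jωL = j·6.786e+04·0.000518 = 0 + j35.15 Ω
  C: Z = 1/(jωC) = -j/(ω·C) = 0 - j9.632 Ω
Step 3 — Series combination: Z_total = R + L + C = 12 + j25.52 Ω = 28.2∠64.8° Ω.
Step 4 — Power factor: PF = cos(φ) = Re(Z)/|Z| = 12/28.2 = 0.4255.
Step 5 — Type: Im(Z) = 25.52 ⇒ lagging (phase φ = 64.8°).

PF = 0.4255 (lagging, φ = 64.8°)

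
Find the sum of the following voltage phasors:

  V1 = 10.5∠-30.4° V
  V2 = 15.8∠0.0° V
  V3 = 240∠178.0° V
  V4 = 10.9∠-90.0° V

Step 1 — Convert each phasor to rectangular form:
  V1 = 10.5·(cos(-30.4°) + j·sin(-30.4°)) = 9.056 - j5.313 V
  V2 = 15.8·(cos(0.0°) + j·sin(0.0°)) = 15.8 V
  V3 = 240·(cos(178.0°) + j·sin(178.0°)) = -239.9 + j8.376 V
  V4 = 10.9·(cos(-90.0°) + j·sin(-90.0°)) = 0 - j10.9 V
Step 2 — Sum components: V_total = -215 - j7.837 V.
Step 3 — Convert to polar: |V_total| = 215.1 V, ∠V_total = -177.9°.

V_total = 215.1∠-177.9° V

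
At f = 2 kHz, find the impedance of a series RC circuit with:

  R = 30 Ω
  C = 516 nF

Step 1 — Angular frequency: ω = 2π·f = 2π·2000 = 1.257e+04 rad/s.
Step 2 — Component impedances:
  R: Z = R = 30 Ω
  C: Z = 1/(jωC) = -j/(ω·C) = 0 - j154.2 Ω
Step 3 — Series combination: Z_total = R + C = 30 - j154.2 Ω = 157.1∠-79.0° Ω.

Z = 30 - j154.2 Ω = 157.1∠-79.0° Ω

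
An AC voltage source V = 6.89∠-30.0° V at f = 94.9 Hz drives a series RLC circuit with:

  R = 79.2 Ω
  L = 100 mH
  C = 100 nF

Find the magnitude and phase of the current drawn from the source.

Step 1 — Angular frequency: ω = 2π·f = 2π·94.9 = 596.3 rad/s.
Step 2 — Component impedances:
  R: Z = R = 79.2 Ω
  L: Z = jωL = j·596.3·0.1 = 0 + j59.63 Ω
  C: Z = 1/(jωC) = -j/(ω·C) = 0 - j1.677e+04 Ω
Step 3 — Series combination: Z_total = R + L + C = 79.2 - j1.671e+04 Ω = 1.671e+04∠-89.7° Ω.
Step 4 — Source phasor: V = 6.89∠-30.0° V = 5.967 - j3.445 V.
Step 5 — Ohm's law: I = V / Z_total = (5.967 - j3.445) / (79.2 - j1.671e+04) = 0.0002078 + j0.0003561 A.
Step 6 — Convert to polar: |I| = 0.0004123 A, ∠I = 59.7°.

I = 0.0004123∠59.7° A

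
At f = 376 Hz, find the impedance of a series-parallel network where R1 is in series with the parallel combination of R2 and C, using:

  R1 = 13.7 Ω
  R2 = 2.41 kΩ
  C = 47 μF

Step 1 — Angular frequency: ω = 2π·f = 2π·376 = 2362 rad/s.
Step 2 — Component impedances:
  R1: Z = R = 13.7 Ω
  R2: Z = R = 2410 Ω
  C: Z = 1/(jωC) = -j/(ω·C) = 0 - j9.006 Ω
Step 3 — Parallel branch: R2 || C = 1/(1/R2 + 1/C) = 0.03365 - j9.006 Ω.
Step 4 — Series with R1: Z_total = R1 + (R2 || C) = 13.73 - j9.006 Ω = 16.42∠-33.3° Ω.

Z = 13.73 - j9.006 Ω = 16.42∠-33.3° Ω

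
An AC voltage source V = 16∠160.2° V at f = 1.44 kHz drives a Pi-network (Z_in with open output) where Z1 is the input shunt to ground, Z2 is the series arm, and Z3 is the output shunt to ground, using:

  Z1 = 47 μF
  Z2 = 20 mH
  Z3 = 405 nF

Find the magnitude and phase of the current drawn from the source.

Step 1 — Angular frequency: ω = 2π·f = 2π·1440 = 9048 rad/s.
Step 2 — Component impedances:
  Z1: Z = 1/(jωC) = -j/(ω·C) = 0 - j2.352 Ω
  Z2: Z = jωL = j·9048·0.02 = 0 + j181 Ω
  Z3: Z = 1/(jωC) = -j/(ω·C) = 0 - j272.9 Ω
Step 3 — With open output, the series arm Z2 and the output shunt Z3 appear in series to ground: Z2 + Z3 = 0 - j91.94 Ω.
Step 4 — Parallel with input shunt Z1: Z_in = Z1 || (Z2 + Z3) = 0 - j2.293 Ω = 2.293∠-90.0° Ω.
Step 5 — Source phasor: V = 16∠160.2° V = -15.05 + j5.42 V.
Step 6 — Ohm's law: I = V / Z_total = (-15.05 + j5.42) / (0 - j2.293) = -2.364 - j6.565 A.
Step 7 — Convert to polar: |I| = 6.978 A, ∠I = -109.8°.

I = 6.978∠-109.8° A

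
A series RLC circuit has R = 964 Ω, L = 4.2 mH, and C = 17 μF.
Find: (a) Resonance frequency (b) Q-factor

Step 1 — Resonance condition Im(Z)=0 gives ω₀ = 1/√(LC).
Step 2 — ω₀ = 1/√(0.0042·1.7e-05) = 3742 rad/s.
Step 3 — f₀ = ω₀/(2π) = 595.6 Hz.
Step 4 — Series Q: Q = ω₀L/R = 3742·0.0042/964 = 0.01631.

(a) f₀ = 595.6 Hz  (b) Q = 0.01631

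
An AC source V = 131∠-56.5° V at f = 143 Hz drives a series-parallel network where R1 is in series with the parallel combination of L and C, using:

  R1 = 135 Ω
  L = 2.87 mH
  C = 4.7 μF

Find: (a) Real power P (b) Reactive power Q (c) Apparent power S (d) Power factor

Step 1 — Angular frequency: ω = 2π·f = 2π·143 = 898.5 rad/s.
Step 2 — Component impedances:
  R1: Z = R = 135 Ω
  L: Z = jωL = j·898.5·0.00287 = 0 + j2.579 Ω
  C: Z = 1/(jωC) = -j/(ω·C) = 0 - j236.8 Ω
Step 3 — Parallel branch: L || C = 1/(1/L + 1/C) = 0 + j2.607 Ω.
Step 4 — Series with R1: Z_total = R1 + (L || C) = 135 + j2.607 Ω = 135∠1.1° Ω.
Step 5 — Source phasor: V = 131∠-56.5° V = 72.3 - j109.2 V.
Step 6 — Current: I = V / Z = 0.5198 - j0.8192 A = 0.9702∠-57.6° A.
Step 7 — Complex power: S = V·I* = 127.1 + j2.454 VA.
Step 8 — Real power: P = Re(S) = 127.1 W.
Step 9 — Reactive power: Q = Im(S) = 2.454 VAR.
Step 10 — Apparent power: |S| = 127.1 VA.
Step 11 — Power factor: PF = P/|S| = 0.9998 (lagging).

(a) P = 127.1 W  (b) Q = 2.454 VAR  (c) S = 127.1 VA  (d) PF = 0.9998 (lagging)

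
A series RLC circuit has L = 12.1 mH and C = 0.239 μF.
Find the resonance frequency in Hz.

Step 1 — Resonance condition Im(Z)=0 gives ω₀ = 1/√(LC).
Step 2 — ω₀ = 1/√(0.0121·2.39e-07) = 1.86e+04 rad/s.
Step 3 — f₀ = ω₀/(2π) = 2960 Hz.

f₀ = 2960 Hz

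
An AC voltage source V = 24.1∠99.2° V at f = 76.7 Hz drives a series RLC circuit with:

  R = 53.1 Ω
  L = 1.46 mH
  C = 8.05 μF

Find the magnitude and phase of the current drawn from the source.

Step 1 — Angular frequency: ω = 2π·f = 2π·76.7 = 481.9 rad/s.
Step 2 — Component impedances:
  R: Z = R = 53.1 Ω
  L: Z = jωL = j·481.9·0.00146 = 0 + j0.7036 Ω
  C: Z = 1/(jωC) = -j/(ω·C) = 0 - j257.8 Ω
Step 3 — Series combination: Z_total = R + L + C = 53.1 - j257.1 Ω = 262.5∠-78.3° Ω.
Step 4 — Source phasor: V = 24.1∠99.2° V = -3.853 + j23.79 V.
Step 5 — Ohm's law: I = V / Z_total = (-3.853 + j23.79) / (53.1 - j257.1) = -0.09173 + j0.003958 A.
Step 6 — Convert to polar: |I| = 0.09181 A, ∠I = 177.5°.

I = 0.09181∠177.5° A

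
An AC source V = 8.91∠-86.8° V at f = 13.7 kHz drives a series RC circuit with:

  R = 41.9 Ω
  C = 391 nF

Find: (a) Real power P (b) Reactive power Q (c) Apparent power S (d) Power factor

Step 1 — Angular frequency: ω = 2π·f = 2π·1.37e+04 = 8.608e+04 rad/s.
Step 2 — Component impedances:
  R: Z = R = 41.9 Ω
  C: Z = 1/(jωC) = -j/(ω·C) = 0 - j29.71 Ω
Step 3 — Series combination: Z_total = R + C = 41.9 - j29.71 Ω = 51.37∠-35.3° Ω.
Step 4 — Source phasor: V = 8.91∠-86.8° V = 0.4974 - j8.896 V.
Step 5 — Current: I = V / Z = 0.1081 - j0.1357 A = 0.1735∠-51.5° A.
Step 6 — Complex power: S = V·I* = 1.261 - j0.894 VA.
Step 7 — Real power: P = Re(S) = 1.261 W.
Step 8 — Reactive power: Q = Im(S) = -0.894 VAR.
Step 9 — Apparent power: |S| = 1.546 VA.
Step 10 — Power factor: PF = P/|S| = 0.8157 (leading).

(a) P = 1.261 W  (b) Q = -0.894 VAR  (c) S = 1.546 VA  (d) PF = 0.8157 (leading)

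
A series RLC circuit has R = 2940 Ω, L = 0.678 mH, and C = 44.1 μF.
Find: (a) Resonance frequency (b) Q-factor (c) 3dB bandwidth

Step 1 — Resonance: ω₀ = 1/√(LC) = 1/√(0.000678·4.41e-05) = 5783 rad/s.
Step 2 — f₀ = ω₀/(2π) = 920.4 Hz.
Step 3 — Series Q: Q = ω₀L/R = 5783·0.000678/2940 = 0.001334.
Step 4 — Bandwidth: Δω = ω₀/Q = 4.336e+06 rad/s; BW = Δω/(2π) = 6.901e+05 Hz.

(a) f₀ = 920.4 Hz  (b) Q = 0.001334  (c) BW = 6.901e+05 Hz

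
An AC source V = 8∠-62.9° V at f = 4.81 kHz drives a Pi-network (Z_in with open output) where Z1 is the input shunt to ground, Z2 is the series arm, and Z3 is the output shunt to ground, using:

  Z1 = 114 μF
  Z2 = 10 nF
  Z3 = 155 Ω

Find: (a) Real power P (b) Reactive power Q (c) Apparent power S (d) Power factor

Step 1 — Angular frequency: ω = 2π·f = 2π·4810 = 3.022e+04 rad/s.
Step 2 — Component impedances:
  Z1: Z = 1/(jωC) = -j/(ω·C) = 0 - j0.2902 Ω
  Z2: Z = 1/(jωC) = -j/(ω·C) = 0 - j3309 Ω
  Z3: Z = R = 155 Ω
Step 3 — With open output, the series arm Z2 and the output shunt Z3 appear in series to ground: Z2 + Z3 = 155 - j3309 Ω.
Step 4 — Parallel with input shunt Z1: Z_in = Z1 || (Z2 + Z3) = 1.19e-06 - j0.2902 Ω = 0.2902∠-90.0° Ω.
Step 5 — Source phasor: V = 8∠-62.9° V = 3.644 - j7.122 V.
Step 6 — Current: I = V / Z = 24.54 + j12.56 A = 27.56∠27.1° A.
Step 7 — Complex power: S = V·I* = 0.0009041 - j220.5 VA.
Step 8 — Real power: P = Re(S) = 0.0009041 W.
Step 9 — Reactive power: Q = Im(S) = -220.5 VAR.
Step 10 — Apparent power: |S| = 220.5 VA.
Step 11 — Power factor: PF = P/|S| = 4.1e-06 (leading).

(a) P = 0.0009041 W  (b) Q = -220.5 VAR  (c) S = 220.5 VA  (d) PF = 4.1e-06 (leading)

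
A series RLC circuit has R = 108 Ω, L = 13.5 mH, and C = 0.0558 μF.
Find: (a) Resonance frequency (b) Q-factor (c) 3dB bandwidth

Step 1 — Resonance: ω₀ = 1/√(LC) = 1/√(0.0135·5.58e-08) = 3.643e+04 rad/s.
Step 2 — f₀ = ω₀/(2π) = 5799 Hz.
Step 3 — Series Q: Q = ω₀L/R = 3.643e+04·0.0135/108 = 4.554.
Step 4 — Bandwidth: Δω = ω₀/Q = 8000 rad/s; BW = Δω/(2π) = 1273 Hz.

(a) f₀ = 5799 Hz  (b) Q = 4.554  (c) BW = 1273 Hz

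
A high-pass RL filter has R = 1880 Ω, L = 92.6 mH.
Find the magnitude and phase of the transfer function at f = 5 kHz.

Step 1 — Angular frequency: ω = 2π·5000 = 3.142e+04 rad/s.
Step 2 — Transfer function: H(jω) = jωL/(R + jωL).
Step 3 — Numerator jωL = j·2909; denominator R + jωL = 1880 + j2909.
Step 4 — H = 0.7054 + j0.4559.
Step 5 — Magnitude: |H| = 0.8399 (-1.5 dB); phase: φ = 32.9°.

|H| = 0.8399 (-1.5 dB), φ = 32.9°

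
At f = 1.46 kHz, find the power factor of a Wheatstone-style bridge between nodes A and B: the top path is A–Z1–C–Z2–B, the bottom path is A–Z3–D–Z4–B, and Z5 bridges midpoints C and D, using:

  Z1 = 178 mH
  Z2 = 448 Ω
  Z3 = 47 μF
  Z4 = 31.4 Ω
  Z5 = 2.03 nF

Step 1 — Angular frequency: ω = 2π·f = 2π·1460 = 9173 rad/s.
Step 2 — Component impedances:
  Z1: Z = jωL = j·9173·0.178 = 0 + j1633 Ω
  Z2: Z = R = 448 Ω
  Z3: Z = 1/(jωC) = -j/(ω·C) = 0 - j2.319 Ω
  Z4: Z = R = 31.4 Ω
  Z5: Z = 1/(jωC) = -j/(ω·C) = 0 - j5.37e+04 Ω
Step 3 — Bridge requires nodal analysis (the Z5 bridge couples midpoints C and D, so the two paths cannot be reduced to a simple series/parallel combination). Setting node B to ground and injecting 1 A at node A, the 3-node admittance system at A, C, D solves to V_A = Z_AB = 31.33 - j1.757 Ω = 31.38∠-3.2° Ω.
Step 4 — Power factor: PF = cos(φ) = Re(Z)/|Z| = 31.33/31.38 = 0.9984.
Step 5 — Type: Im(Z) = -1.757 ⇒ leading (phase φ = -3.2°).

PF = 0.9984 (leading, φ = -3.2°)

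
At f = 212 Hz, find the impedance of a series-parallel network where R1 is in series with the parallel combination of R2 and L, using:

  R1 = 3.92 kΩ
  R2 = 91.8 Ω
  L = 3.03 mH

Step 1 — Angular frequency: ω = 2π·f = 2π·212 = 1332 rad/s.
Step 2 — Component impedances:
  R1: Z = R = 3920 Ω
  R2: Z = R = 91.8 Ω
  L: Z = jωL = j·1332·0.00303 = 0 + j4.036 Ω
Step 3 — Parallel branch: R2 || L = 1/(1/R2 + 1/L) = 0.1771 + j4.028 Ω.
Step 4 — Series with R1: Z_total = R1 + (R2 || L) = 3920 + j4.028 Ω = 3920∠0.1° Ω.

Z = 3920 + j4.028 Ω = 3920∠0.1° Ω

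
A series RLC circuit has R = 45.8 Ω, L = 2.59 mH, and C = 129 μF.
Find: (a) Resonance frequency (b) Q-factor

Step 1 — Resonance condition Im(Z)=0 gives ω₀ = 1/√(LC).
Step 2 — ω₀ = 1/√(0.00259·0.000129) = 1730 rad/s.
Step 3 — f₀ = ω₀/(2π) = 275.3 Hz.
Step 4 — Series Q: Q = ω₀L/R = 1730·0.00259/45.8 = 0.09783.

(a) f₀ = 275.3 Hz  (b) Q = 0.09783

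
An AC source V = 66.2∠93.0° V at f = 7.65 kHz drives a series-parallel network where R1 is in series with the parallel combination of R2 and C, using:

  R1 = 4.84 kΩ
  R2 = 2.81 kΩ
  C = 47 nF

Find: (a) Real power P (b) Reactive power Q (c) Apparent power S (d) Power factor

Step 1 — Angular frequency: ω = 2π·f = 2π·7650 = 4.807e+04 rad/s.
Step 2 — Component impedances:
  R1: Z = R = 4840 Ω
  R2: Z = R = 2810 Ω
  C: Z = 1/(jωC) = -j/(ω·C) = 0 - j442.7 Ω
Step 3 — Parallel branch: R2 || C = 1/(1/R2 + 1/C) = 68.04 - j431.9 Ω.
Step 4 — Series with R1: Z_total = R1 + (R2 || C) = 4908 - j431.9 Ω = 4927∠-5.0° Ω.
Step 5 — Source phasor: V = 66.2∠93.0° V = -3.465 + j66.11 V.
Step 6 — Current: I = V / Z = -0.001877 + j0.0133 A = 0.01344∠98.0° A.
Step 7 — Complex power: S = V·I* = 0.886 - j0.07798 VA.
Step 8 — Real power: P = Re(S) = 0.886 W.
Step 9 — Reactive power: Q = Im(S) = -0.07798 VAR.
Step 10 — Apparent power: |S| = 0.8895 VA.
Step 11 — Power factor: PF = P/|S| = 0.9961 (leading).

(a) P = 0.886 W  (b) Q = -0.07798 VAR  (c) S = 0.8895 VA  (d) PF = 0.9961 (leading)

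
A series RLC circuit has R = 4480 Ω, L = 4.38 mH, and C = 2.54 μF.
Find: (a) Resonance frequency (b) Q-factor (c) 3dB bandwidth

Step 1 — Resonance condition Im(Z)=0 gives ω₀ = 1/√(LC).
Step 2 — ω₀ = 1/√(0.00438·2.54e-06) = 9481 rad/s.
Step 3 — f₀ = ω₀/(2π) = 1509 Hz.
Step 4 — Series Q: Q = ω₀L/R = 9481·0.00438/4480 = 0.009269.
Step 5 — 3dB bandwidth: Δω = ω₀/Q = 1.023e+06 rad/s; BW = Δω/(2π) = 1.628e+05 Hz.

(a) f₀ = 1509 Hz  (b) Q = 0.009269  (c) BW = 1.628e+05 Hz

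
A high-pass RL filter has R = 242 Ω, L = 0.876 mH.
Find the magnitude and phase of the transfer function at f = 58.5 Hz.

Step 1 — Angular frequency: ω = 2π·58.5 = 367.6 rad/s.
Step 2 — Transfer function: H(jω) = jωL/(R + jωL).
Step 3 — Numerator jωL = j·0.322; denominator R + jωL = 242 + j0.322.
Step 4 — H = 1.77e-06 + j0.001331.
Step 5 — Magnitude: |H| = 0.001331 (-57.5 dB); phase: φ = 89.9°.

|H| = 0.001331 (-57.5 dB), φ = 89.9°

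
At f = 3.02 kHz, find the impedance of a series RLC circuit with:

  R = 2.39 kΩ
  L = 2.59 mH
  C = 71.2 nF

Step 1 — Angular frequency: ω = 2π·f = 2π·3020 = 1.898e+04 rad/s.
Step 2 — Component impedances:
  R: Z = R = 2390 Ω
  L: Z = jωL = j·1.898e+04·0.00259 = 0 + j49.15 Ω
  C: Z = 1/(jωC) = -j/(ω·C) = 0 - j740.2 Ω
Step 3 — Series combination: Z_total = R + L + C = 2390 - j691 Ω = 2488∠-16.1° Ω.

Z = 2390 - j691 Ω = 2488∠-16.1° Ω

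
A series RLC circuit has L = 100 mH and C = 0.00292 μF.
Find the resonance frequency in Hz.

Step 1 — Resonance condition Im(Z)=0 gives ω₀ = 1/√(LC).
Step 2 — ω₀ = 1/√(0.1·2.92e-09) = 5.852e+04 rad/s.
Step 3 — f₀ = ω₀/(2π) = 9314 Hz.

f₀ = 9314 Hz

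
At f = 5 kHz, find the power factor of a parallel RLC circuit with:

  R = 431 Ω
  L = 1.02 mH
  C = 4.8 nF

Step 1 — Angular frequency: ω = 2π·f = 2π·5000 = 3.142e+04 rad/s.
Step 2 — Component impedances:
  R: Z = R = 431 Ω
  L: Z = jωL = j·3.142e+04·0.00102 = 0 + j32.04 Ω
  C: Z = 1/(jωC) = -j/(ω·C) = 0 - j6631 Ω
Step 3 — Parallel combination: 1/Z_total = 1/R + 1/L + 1/C; Z_total = 2.392 + j32.02 Ω = 32.11∠85.7° Ω.
Step 4 — Power factor: PF = cos(φ) = Re(Z)/|Z| = 2.3923/32.11 = 0.0745.
Step 5 — Type: Im(Z) = 32.02 ⇒ lagging (phase φ = 85.7°).

PF = 0.0745 (lagging, φ = 85.7°)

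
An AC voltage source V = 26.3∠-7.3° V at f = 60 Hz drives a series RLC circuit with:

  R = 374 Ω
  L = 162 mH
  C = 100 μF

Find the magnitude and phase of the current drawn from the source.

Step 1 — Angular frequency: ω = 2π·f = 2π·60 = 377 rad/s.
Step 2 — Component impedances:
  R: Z = R = 374 Ω
  L: Z = jωL = j·377·0.162 = 0 + j61.07 Ω
  C: Z = 1/(jωC) = -j/(ω·C) = 0 - j26.53 Ω
Step 3 — Series combination: Z_total = R + L + C = 374 + j34.55 Ω = 375.6∠5.3° Ω.
Step 4 — Source phasor: V = 26.3∠-7.3° V = 26.09 - j3.342 V.
Step 5 — Ohm's law: I = V / Z_total = (26.09 - j3.342) / (374 + j34.55) = 0.06834 - j0.01525 A.
Step 6 — Convert to polar: |I| = 0.07002 A, ∠I = -12.6°.

I = 0.07002∠-12.6° A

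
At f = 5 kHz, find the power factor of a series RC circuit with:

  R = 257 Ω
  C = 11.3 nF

Step 1 — Angular frequency: ω = 2π·f = 2π·5000 = 3.142e+04 rad/s.
Step 2 — Component impedances:
  R: Z = R = 257 Ω
  C: Z = 1/(jωC) = -j/(ω·C) = 0 - j2817 Ω
Step 3 — Series combination: Z_total = R + C = 257 - j2817 Ω = 2829∠-84.8° Ω.
Step 4 — Power factor: PF = cos(φ) = Re(Z)/|Z| = 257/2828.6 = 0.09086.
Step 5 — Type: Im(Z) = -2817 ⇒ leading (phase φ = -84.8°).

PF = 0.09086 (leading, φ = -84.8°)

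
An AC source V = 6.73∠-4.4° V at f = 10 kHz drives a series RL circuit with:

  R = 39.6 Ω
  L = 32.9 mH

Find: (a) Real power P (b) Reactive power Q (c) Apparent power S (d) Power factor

Step 1 — Angular frequency: ω = 2π·f = 2π·1e+04 = 6.283e+04 rad/s.
Step 2 — Component impedances:
  R: Z = R = 39.6 Ω
  L: Z = jωL = j·6.283e+04·0.0329 = 0 + j2067 Ω
Step 3 — Series combination: Z_total = R + L = 39.6 + j2067 Ω = 2068∠88.9° Ω.
Step 4 — Source phasor: V = 6.73∠-4.4° V = 6.71 - j0.5163 V.
Step 5 — Current: I = V / Z = -0.0001875 - j0.00325 A = 0.003255∠-93.3° A.
Step 6 — Complex power: S = V·I* = 0.0004196 + j0.0219 VA.
Step 7 — Real power: P = Re(S) = 0.0004196 W.
Step 8 — Reactive power: Q = Im(S) = 0.0219 VAR.
Step 9 — Apparent power: |S| = 0.02191 VA.
Step 10 — Power factor: PF = P/|S| = 0.01915 (lagging).

(a) P = 0.0004196 W  (b) Q = 0.0219 VAR  (c) S = 0.02191 VA  (d) PF = 0.01915 (lagging)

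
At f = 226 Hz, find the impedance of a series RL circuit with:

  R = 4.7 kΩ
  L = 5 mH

Step 1 — Angular frequency: ω = 2π·f = 2π·226 = 1420 rad/s.
Step 2 — Component impedances:
  R: Z = R = 4700 Ω
  L: Z = jωL = j·1420·0.005 = 0 + j7.1 Ω
Step 3 — Series combination: Z_total = R + L = 4700 + j7.1 Ω = 4700∠0.1° Ω.

Z = 4700 + j7.1 Ω = 4700∠0.1° Ω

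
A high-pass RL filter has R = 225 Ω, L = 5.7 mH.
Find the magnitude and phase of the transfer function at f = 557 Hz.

Step 1 — Angular frequency: ω = 2π·557 = 3500 rad/s.
Step 2 — Transfer function: H(jω) = jωL/(R + jωL).
Step 3 — Numerator jωL = j·19.95; denominator R + jωL = 225 + j19.95.
Step 4 — H = 0.007799 + j0.08797.
Step 5 — Magnitude: |H| = 0.08831 (-21.1 dB); phase: φ = 84.9°.

|H| = 0.08831 (-21.1 dB), φ = 84.9°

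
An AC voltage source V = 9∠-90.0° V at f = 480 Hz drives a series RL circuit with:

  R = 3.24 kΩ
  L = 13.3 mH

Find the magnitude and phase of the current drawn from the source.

Step 1 — Angular frequency: ω = 2π·f = 2π·480 = 3016 rad/s.
Step 2 — Component impedances:
  R: Z = R = 3240 Ω
  L: Z = jωL = j·3016·0.0133 = 0 + j40.11 Ω
Step 3 — Series combination: Z_total = R + L = 3240 + j40.11 Ω = 3240∠0.7° Ω.
Step 4 — Source phasor: V = 9∠-90.0° V = 0 - j9 V.
Step 5 — Ohm's law: I = V / Z_total = (0 - j9) / (3240 + j40.11) = -3.438e-05 - j0.002777 A.
Step 6 — Convert to polar: |I| = 0.002778 A, ∠I = -90.7°.

I = 0.002778∠-90.7° A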